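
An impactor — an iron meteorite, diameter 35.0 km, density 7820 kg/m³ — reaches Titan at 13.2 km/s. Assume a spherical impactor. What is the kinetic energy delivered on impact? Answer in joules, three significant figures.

E ≈ 1.53 × 10^25 J

d = 35000 m; v = 13200 m/s.
Mass m = (π/6) ρ d³ = (π/6) × 7820 × (35000)³ = 1.756 × 10^17 kg
E = ½ m v² = 0.5 × 1.756 × 10^17 × (13200)² = 1.530 × 10^25 J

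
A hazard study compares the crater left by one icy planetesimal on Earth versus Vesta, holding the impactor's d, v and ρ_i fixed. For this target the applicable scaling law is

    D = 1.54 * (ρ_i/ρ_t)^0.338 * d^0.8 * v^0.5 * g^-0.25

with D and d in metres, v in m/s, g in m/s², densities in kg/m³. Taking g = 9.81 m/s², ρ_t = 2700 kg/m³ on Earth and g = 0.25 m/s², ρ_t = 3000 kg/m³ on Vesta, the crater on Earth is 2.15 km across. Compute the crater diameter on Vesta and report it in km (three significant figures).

The impactor-only factors (d, v, ρ_i) cancel in the ratio, leaving D_Vesta/D_Earth = (g_Vesta/g_Earth)^-0.25 · (ρ_t,Earth/ρ_t,Vesta)^0.338.
(0.25/9.81)^-0.25 = 0.02548^-0.25 = 2.503
(2700/3000)^0.338 = 0.9000^0.338 = 0.9650
Ratio = 2.503 × 0.9650 = 2.415
D_Vesta = 2.415 × 2.15 km = 5.19 km

D ≈ 5.19 km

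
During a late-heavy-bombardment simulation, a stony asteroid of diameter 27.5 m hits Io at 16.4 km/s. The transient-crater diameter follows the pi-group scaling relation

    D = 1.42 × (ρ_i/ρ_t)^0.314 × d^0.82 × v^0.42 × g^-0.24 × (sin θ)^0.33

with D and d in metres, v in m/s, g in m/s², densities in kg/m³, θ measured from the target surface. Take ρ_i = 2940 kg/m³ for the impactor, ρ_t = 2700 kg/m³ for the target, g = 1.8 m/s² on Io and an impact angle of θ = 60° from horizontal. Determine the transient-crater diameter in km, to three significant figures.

In SI units: v = 16400 m/s.
(ρ_i/ρ_t)^0.314 = (2940/2700)^0.314 = 1.027
d^0.82 = 27.5^0.82 = 15.14
v^0.42 = 16400^0.42 = 58.92
g^-0.24 = 1.8^-0.24 = 0.8684
(sin 60°)^0.33 = 0.8660^0.33 = 0.9536
D = 1.42 × 1.027 × 15.14 × 58.92 × 0.8684 × 0.9536 = 1077 m
   = 1.077 km

D ≈ 1.08 km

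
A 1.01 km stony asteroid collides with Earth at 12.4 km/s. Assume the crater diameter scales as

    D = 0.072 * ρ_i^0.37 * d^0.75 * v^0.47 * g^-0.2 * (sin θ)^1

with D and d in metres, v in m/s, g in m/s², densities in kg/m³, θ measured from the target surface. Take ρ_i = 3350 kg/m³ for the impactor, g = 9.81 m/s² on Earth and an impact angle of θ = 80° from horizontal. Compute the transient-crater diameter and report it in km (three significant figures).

D ≈ 13.6 km

In SI units: d = 1010 m, v = 12400 m/s.
ρ_i^0.37 = 3350^0.37 = 20.15
d^0.75 = 1010^0.75 = 179.2
v^0.47 = 12400^0.47 = 83.93
g^-0.2 = 9.81^-0.2 = 0.6334
(sin 80°)^1 = 0.9848^1 = 0.9848
D = 0.072 × 20.15 × 179.2 × 83.93 × 0.6334 × 0.9848 = 13611 m
   = 13.61 km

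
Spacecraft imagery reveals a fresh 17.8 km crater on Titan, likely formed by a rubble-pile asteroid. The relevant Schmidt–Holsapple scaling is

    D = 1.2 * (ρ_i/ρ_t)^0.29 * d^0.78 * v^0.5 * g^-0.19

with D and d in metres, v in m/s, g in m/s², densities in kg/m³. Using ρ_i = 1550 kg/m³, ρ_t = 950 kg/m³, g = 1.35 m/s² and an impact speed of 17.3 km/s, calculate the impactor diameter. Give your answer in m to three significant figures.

Rearranging for d: d = [D / (1.2 · (1550/950)^0.29 · 17300^0.5 · 1.35^-0.19)]^(1/0.78).
D = 17800 m.
(1550/950)^0.29 = 1.153
17300^0.5 = 131.5
1.35^-0.19 = 0.9446
Denominator = 1.2 × 1.153 × 131.5 × 0.9446 = 171.9
D / 171.9 = 17800 / 171.9 = 103.5
d = 103.5^(1/0.78) = 103.5^1.2821 = 383.1 m

d ≈ 383 m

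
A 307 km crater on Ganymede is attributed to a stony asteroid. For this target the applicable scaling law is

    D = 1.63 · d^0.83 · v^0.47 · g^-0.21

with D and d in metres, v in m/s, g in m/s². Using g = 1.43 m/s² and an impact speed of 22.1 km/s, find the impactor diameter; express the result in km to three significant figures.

d ≈ 8.60 km

Rearranging for d: d = [D / (1.63 · 22100^0.47 · 1.43^-0.21)]^(1/0.83).
D = 307000 m.
22100^0.47 = 110.1
1.43^-0.21 = 0.9276
Denominator = 1.63 × 110.1 × 0.9276 = 166.5
D / 166.5 = 307000 / 166.5 = 1844
d = 1844^(1/0.83) = 1844^1.2048 = 8602 m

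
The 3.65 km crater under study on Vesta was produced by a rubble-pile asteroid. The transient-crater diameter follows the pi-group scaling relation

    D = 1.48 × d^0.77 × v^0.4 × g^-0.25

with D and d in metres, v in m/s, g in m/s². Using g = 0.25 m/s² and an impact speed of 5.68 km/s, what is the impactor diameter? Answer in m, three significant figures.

d ≈ 182 m

Rearranging for d: d = [D / (1.48 · 5680^0.4 · 0.25^-0.25)]^(1/0.77).
D = 3650 m.
5680^0.4 = 31.75
0.25^-0.25 = 1.414
Denominator = 1.48 × 31.75 × 1.414 = 66.44
D / 66.44 = 3650 / 66.44 = 54.94
d = 54.94^(1/0.77) = 54.94^1.2987 = 181.8 m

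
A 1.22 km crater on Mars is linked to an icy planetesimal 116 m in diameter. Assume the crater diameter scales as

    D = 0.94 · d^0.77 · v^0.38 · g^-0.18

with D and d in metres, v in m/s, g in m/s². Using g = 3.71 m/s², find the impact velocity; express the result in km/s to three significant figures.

Rearranging for v: v = [D / (0.94 · 116^0.77 · 3.71^-0.18)]^(1/0.38).
D = 1220 m.
116^0.77 = 38.87
3.71^-0.18 = 0.7898
Denominator = 0.94 × 38.87 × 0.7898 = 28.86
D / 28.86 = 1220 / 28.86 = 42.27
v = 42.27^(1/0.38) = 42.27^2.6316 = 19014 m/s

v ≈ 19.0 km/s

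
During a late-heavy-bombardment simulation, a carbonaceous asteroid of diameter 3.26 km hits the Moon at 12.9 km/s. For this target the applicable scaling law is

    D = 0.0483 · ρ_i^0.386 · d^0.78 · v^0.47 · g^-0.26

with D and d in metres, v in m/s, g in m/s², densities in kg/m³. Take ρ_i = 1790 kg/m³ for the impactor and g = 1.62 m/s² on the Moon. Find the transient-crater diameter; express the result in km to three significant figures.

In SI units: d = 3260 m, v = 12900 m/s.
ρ_i^0.386 = 1790^0.386 = 18.01
d^0.78 = 3260^0.78 = 549.9
v^0.47 = 12900^0.47 = 85.50
g^-0.26 = 1.62^-0.26 = 0.8821
D = 0.0483 × 18.01 × 549.9 × 85.50 × 0.8821 = 36077 m
   = 36.08 km

D ≈ 36.1 km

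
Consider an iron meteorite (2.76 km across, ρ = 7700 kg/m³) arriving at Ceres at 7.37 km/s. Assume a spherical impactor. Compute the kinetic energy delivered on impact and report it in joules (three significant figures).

E ≈ 2.30 × 10^21 J

d = 2760 m; v = 7370 m/s.
Mass m = (π/6) ρ d³ = (π/6) × 7700 × (2760)³ = 8.477 × 10^13 kg
E = ½ m v² = 0.5 × 8.477 × 10^13 × (7370)² = 2.302 × 10^21 J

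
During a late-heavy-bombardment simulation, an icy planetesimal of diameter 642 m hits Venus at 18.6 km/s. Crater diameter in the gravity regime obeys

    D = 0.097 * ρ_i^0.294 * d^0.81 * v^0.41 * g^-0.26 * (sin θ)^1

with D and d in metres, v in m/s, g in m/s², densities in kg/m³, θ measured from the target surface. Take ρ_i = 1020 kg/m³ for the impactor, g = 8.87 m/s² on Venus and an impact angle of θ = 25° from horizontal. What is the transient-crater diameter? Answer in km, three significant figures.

D ≈ 1.89 km

In SI units: v = 18600 m/s.
ρ_i^0.294 = 1020^0.294 = 7.665
d^0.81 = 642^0.81 = 188.0
v^0.41 = 18600^0.41 = 56.30
g^-0.26 = 8.87^-0.26 = 0.5669
(sin 25°)^1 = 0.4226^1 = 0.4226
D = 0.097 × 7.665 × 188.0 × 56.30 × 0.5669 × 0.4226 = 1885 m
   = 1.885 km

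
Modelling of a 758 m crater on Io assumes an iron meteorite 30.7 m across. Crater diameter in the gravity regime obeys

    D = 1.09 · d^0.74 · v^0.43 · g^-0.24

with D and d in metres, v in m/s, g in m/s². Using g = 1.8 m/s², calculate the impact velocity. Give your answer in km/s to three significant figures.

v ≈ 15.6 km/s

Rearranging for v: v = [D / (1.09 · 30.7^0.74 · 1.8^-0.24)]^(1/0.43).
30.7^0.74 = 12.60
1.8^-0.24 = 0.8684
Denominator = 1.09 × 12.60 × 0.8684 = 11.93
D / 11.93 = 758 / 11.93 = 63.54
v = 63.54^(1/0.43) = 63.54^2.3256 = 15602 m/s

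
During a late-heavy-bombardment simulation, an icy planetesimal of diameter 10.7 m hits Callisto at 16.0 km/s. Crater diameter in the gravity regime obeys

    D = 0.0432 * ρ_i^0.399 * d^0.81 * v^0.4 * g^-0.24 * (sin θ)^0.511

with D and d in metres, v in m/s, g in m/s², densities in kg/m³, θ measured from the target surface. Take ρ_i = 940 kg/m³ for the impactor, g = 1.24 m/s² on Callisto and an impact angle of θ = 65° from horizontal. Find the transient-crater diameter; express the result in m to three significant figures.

D ≈ 196 m

In SI units: v = 16000 m/s.
ρ_i^0.399 = 940^0.399 = 15.36
d^0.81 = 10.7^0.81 = 6.820
v^0.4 = 16000^0.4 = 48.04
g^-0.24 = 1.24^-0.24 = 0.9497
(sin 65°)^0.511 = 0.9063^0.511 = 0.9510
D = 0.0432 × 15.36 × 6.820 × 48.04 × 0.9497 × 0.9510 = 196.3 m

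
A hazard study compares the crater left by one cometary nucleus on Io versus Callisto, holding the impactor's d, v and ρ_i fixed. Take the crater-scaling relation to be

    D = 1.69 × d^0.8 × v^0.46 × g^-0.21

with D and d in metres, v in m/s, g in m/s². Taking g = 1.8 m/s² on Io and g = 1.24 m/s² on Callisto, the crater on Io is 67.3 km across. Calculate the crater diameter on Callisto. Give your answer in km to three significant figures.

All impactor-dependent factors cancel in the ratio, leaving D_Callisto/D_Io = (g_Callisto/g_Io)^-0.21.
(1.24/1.8)^-0.21 = 0.6889^-0.21 = 1.081
D_Callisto = 1.081 × 67.3 km = 72.8 km

D ≈ 72.8 km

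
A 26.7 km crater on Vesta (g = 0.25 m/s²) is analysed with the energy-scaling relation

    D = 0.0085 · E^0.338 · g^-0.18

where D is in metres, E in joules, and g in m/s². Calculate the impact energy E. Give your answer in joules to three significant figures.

E ≈ 7.97 × 10^18 J

Rearranging: E = [D / (0.0085 · g^-0.18)]^(1/0.338).
D = 26700 m.
g^-0.18 = 0.25^-0.18 = 1.283
D / (0.0085 × 1.283) = 26700 / (0.01091) = 2.447 × 10^6
E = (2.447 × 10^6)^2.9586 = 7.969 × 10^18 J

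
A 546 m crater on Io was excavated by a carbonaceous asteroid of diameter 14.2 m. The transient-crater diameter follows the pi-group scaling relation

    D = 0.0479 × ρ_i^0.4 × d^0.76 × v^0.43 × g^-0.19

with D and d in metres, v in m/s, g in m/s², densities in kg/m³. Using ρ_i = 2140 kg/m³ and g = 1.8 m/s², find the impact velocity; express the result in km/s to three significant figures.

Rearranging for v: v = [D / (0.0479 · 2140^0.4 · 14.2^0.76 · 1.8^-0.19)]^(1/0.43).
2140^0.4 = 21.49
14.2^0.76 = 7.512
1.8^-0.19 = 0.8943
Denominator = 0.0479 × 21.49 × 7.512 × 0.8943 = 6.915
D / 6.915 = 546 / 6.915 = 78.96
v = 78.96^(1/0.43) = 78.96^2.3256 = 25859 m/s

v ≈ 25.9 km/s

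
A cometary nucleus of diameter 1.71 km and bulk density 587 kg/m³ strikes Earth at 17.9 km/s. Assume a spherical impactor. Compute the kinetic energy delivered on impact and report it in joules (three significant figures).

d = 1710 m; v = 17900 m/s.
Mass m = (π/6) ρ d³ = (π/6) × 587 × (1710)³ = 1.537 × 10^12 kg
E = ½ m v² = 0.5 × 1.537 × 10^12 × (17900)² = 2.462 × 10^20 J

E ≈ 2.46 × 10^20 J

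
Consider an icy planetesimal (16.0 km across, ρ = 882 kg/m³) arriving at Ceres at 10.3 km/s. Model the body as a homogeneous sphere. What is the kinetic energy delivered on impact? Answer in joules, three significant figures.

d = 16000 m; v = 10300 m/s.
Mass m = (π/6) ρ d³ = (π/6) × 882 × (16000)³ = 1.892 × 10^15 kg
E = ½ m v² = 0.5 × 1.892 × 10^15 × (10300)² = 1.004 × 10^23 J

E ≈ 1.00 × 10^23 J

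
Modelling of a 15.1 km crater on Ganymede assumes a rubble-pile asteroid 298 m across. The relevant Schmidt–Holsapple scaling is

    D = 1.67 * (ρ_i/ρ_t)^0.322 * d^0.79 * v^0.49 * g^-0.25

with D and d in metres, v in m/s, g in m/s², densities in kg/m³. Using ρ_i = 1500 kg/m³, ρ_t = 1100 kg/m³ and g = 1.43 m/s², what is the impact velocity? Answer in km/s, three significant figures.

v ≈ 11.9 km/s

Rearranging for v: v = [D / (1.67 · (1500/1100)^0.322 · 298^0.79 · 1.43^-0.25)]^(1/0.49).
D = 15100 m.
(1500/1100)^0.322 = 1.105
298^0.79 = 90.08
1.43^-0.25 = 0.9145
Denominator = 1.67 × 1.105 × 90.08 × 0.9145 = 152.0
D / 152.0 = 15100 / 152.0 = 99.34
v = 99.34^(1/0.49) = 99.34^2.0408 = 11905 m/s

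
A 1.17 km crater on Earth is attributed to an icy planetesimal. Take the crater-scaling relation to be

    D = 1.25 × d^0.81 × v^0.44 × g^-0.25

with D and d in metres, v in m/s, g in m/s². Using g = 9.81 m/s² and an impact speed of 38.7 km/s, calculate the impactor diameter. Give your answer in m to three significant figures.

d ≈ 30.4 m

Rearranging for d: d = [D / (1.25 · 38700^0.44 · 9.81^-0.25)]^(1/0.81).
D = 1170 m.
38700^0.44 = 104.4
9.81^-0.25 = 0.5650
Denominator = 1.25 × 104.4 × 0.5650 = 73.73
D / 73.73 = 1170 / 73.73 = 15.87
d = 15.87^(1/0.81) = 15.87^1.2346 = 30.36 m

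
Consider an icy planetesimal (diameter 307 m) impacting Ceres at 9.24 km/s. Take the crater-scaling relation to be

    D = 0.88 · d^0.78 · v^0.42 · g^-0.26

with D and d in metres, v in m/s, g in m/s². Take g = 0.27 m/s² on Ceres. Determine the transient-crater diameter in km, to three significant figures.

In SI units: v = 9240 m/s.
d^0.78 = 307^0.78 = 87.09
v^0.42 = 9240^0.42 = 46.30
g^-0.26 = 0.27^-0.26 = 1.406
D = 0.88 × 87.09 × 46.30 × 1.406 = 4989 m
   = 4.989 km

D ≈ 4.99 km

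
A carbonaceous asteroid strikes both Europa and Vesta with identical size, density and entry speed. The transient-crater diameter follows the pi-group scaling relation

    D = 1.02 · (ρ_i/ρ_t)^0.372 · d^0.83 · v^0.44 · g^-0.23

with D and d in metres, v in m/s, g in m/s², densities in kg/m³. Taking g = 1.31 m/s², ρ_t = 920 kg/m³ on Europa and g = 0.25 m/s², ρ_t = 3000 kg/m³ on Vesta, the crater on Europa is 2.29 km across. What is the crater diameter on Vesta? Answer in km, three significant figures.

D ≈ 2.16 km

The impactor-only factors (d, v, ρ_i) cancel in the ratio, leaving D_Vesta/D_Europa = (g_Vesta/g_Europa)^-0.23 · (ρ_t,Europa/ρ_t,Vesta)^0.372.
(0.25/1.31)^-0.23 = 0.1908^-0.23 = 1.464
(920/3000)^0.372 = 0.3067^0.372 = 0.6443
Ratio = 1.464 × 0.6443 = 0.9433
D_Vesta = 0.9433 × 2.29 km = 2.16 km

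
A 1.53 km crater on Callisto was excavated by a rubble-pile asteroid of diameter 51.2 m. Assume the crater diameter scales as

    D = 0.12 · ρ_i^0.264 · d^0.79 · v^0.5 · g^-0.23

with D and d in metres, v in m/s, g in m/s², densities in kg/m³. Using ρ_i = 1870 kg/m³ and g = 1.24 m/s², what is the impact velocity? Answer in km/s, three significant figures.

v ≈ 6.70 km/s

Rearranging for v: v = [D / (0.12 · 1870^0.264 · 51.2^0.79 · 1.24^-0.23)]^(1/0.5).
D = 1530 m.
1870^0.264 = 7.307
51.2^0.79 = 22.40
1.24^-0.23 = 0.9517
Denominator = 0.12 × 7.307 × 22.40 × 0.9517 = 18.69
D / 18.69 = 1530 / 18.69 = 81.86
v = 81.86^(1/0.5) = 81.86^2 = 6701 m/s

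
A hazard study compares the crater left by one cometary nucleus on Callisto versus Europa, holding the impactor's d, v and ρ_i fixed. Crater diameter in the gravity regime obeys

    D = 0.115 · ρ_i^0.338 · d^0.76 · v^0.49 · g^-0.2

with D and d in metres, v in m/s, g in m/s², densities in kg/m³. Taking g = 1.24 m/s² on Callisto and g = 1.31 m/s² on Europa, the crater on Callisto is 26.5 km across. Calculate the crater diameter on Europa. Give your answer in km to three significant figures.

D ≈ 26.2 km

All impactor-dependent factors cancel in the ratio, leaving D_Europa/D_Callisto = (g_Europa/g_Callisto)^-0.2.
(1.31/1.24)^-0.2 = 1.056^-0.2 = 0.9892
D_Europa = 0.9892 × 26.5 km = 26.2 km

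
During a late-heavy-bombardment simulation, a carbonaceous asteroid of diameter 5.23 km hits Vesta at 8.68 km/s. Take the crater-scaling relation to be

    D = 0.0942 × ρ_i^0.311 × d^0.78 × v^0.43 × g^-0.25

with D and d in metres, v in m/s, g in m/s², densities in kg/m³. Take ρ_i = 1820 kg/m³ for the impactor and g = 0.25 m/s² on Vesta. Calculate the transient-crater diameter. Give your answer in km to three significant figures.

In SI units: d = 5230 m, v = 8680 m/s.
ρ_i^0.311 = 1820^0.311 = 10.32
d^0.78 = 5230^0.78 = 795.1
v^0.43 = 8680^0.43 = 49.38
g^-0.25 = 0.25^-0.25 = 1.414
D = 0.0942 × 10.32 × 795.1 × 49.38 × 1.414 = 53970 m
   = 53.97 km

D ≈ 54.0 km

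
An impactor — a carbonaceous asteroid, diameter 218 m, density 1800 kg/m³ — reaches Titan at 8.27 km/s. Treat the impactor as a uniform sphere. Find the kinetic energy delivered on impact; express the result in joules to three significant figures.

E ≈ 3.34 × 10^17 J

v = 8270 m/s.
Mass m = (π/6) ρ d³ = (π/6) × 1800 × (218)³ = 9.764 × 10^9 kg
E = ½ m v² = 0.5 × 9.764 × 10^9 × (8270)² = 3.339 × 10^17 J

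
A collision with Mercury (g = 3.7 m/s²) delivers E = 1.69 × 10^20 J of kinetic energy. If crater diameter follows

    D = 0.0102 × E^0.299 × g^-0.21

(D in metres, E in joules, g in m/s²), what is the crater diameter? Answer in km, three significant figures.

E^0.299 = (1.69 × 10^20)^0.299 = 1.117 × 10^6
g^-0.21 = 3.7^-0.21 = 0.7598
D = 0.0102 × 1.117 × 10^6 × 0.7598 = 8657 m
   = 8.657 km

D ≈ 8.66 km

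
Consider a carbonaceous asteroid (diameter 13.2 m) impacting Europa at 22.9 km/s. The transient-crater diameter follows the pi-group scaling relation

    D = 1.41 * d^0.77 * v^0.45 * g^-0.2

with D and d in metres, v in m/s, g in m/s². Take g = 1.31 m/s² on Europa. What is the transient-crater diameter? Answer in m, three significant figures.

In SI units: v = 22900 m/s.
d^0.77 = 13.2^0.77 = 7.292
v^0.45 = 22900^0.45 = 91.61
g^-0.2 = 1.31^-0.2 = 0.9474
D = 1.41 × 7.292 × 91.61 × 0.9474 = 892.4 m

D ≈ 892 m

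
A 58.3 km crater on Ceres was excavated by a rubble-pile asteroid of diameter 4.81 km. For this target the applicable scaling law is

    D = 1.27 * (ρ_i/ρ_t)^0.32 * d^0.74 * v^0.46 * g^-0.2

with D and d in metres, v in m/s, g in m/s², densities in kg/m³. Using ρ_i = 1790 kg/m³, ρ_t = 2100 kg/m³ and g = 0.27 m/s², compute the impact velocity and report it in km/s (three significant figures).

Rearranging for v: v = [D / (1.27 · (1790/2100)^0.32 · 4810^0.74 · 0.27^-0.2)]^(1/0.46).
D = 58300 m.
(1790/2100)^0.32 = 0.9502
4810^0.74 = 530.6
0.27^-0.2 = 1.299
Denominator = 1.27 × 0.9502 × 530.6 × 1.299 = 831.8
D / 831.8 = 58300 / 831.8 = 70.09
v = 70.09^(1/0.46) = 70.09^2.1739 = 10287 m/s

v ≈ 10.3 km/s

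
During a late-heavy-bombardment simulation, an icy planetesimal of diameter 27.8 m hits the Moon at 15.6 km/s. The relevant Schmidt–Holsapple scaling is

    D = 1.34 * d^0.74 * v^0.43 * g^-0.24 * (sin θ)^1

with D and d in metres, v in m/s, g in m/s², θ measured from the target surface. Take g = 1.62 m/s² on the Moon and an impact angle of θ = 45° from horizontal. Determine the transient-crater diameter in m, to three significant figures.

In SI units: v = 15600 m/s.
d^0.74 = 27.8^0.74 = 11.71
v^0.43 = 15600^0.43 = 63.54
g^-0.24 = 1.62^-0.24 = 0.8907
(sin 45°)^1 = 0.7071^1 = 0.7071
D = 1.34 × 11.71 × 63.54 × 0.8907 × 0.7071 = 627.9 m

D ≈ 628 m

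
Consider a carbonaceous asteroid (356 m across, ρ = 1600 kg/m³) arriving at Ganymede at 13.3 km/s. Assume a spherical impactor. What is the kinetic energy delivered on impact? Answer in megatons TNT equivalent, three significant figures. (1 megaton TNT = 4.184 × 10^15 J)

v = 13300 m/s.
Mass m = (π/6) ρ d³ = (π/6) × 1600 × (356)³ = 3.780 × 10^10 kg
E = ½ m v² = 0.5 × 3.780 × 10^10 × (13300)² = 3.343 × 10^18 J
   = 3.343 × 10^18 / 4.184×10^15 = 799.0 Mt

E ≈ 799 Mt TNT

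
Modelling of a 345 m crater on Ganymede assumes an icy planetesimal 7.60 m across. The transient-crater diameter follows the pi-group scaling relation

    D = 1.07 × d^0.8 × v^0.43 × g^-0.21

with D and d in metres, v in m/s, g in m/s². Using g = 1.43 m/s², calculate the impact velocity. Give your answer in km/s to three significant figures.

v ≈ 18.7 km/s

Rearranging for v: v = [D / (1.07 · 7.6^0.8 · 1.43^-0.21)]^(1/0.43).
7.6^0.8 = 5.066
1.43^-0.21 = 0.9276
Denominator = 1.07 × 5.066 × 0.9276 = 5.028
D / 5.028 = 345 / 5.028 = 68.62
v = 68.62^(1/0.43) = 68.62^2.3256 = 18657 m/s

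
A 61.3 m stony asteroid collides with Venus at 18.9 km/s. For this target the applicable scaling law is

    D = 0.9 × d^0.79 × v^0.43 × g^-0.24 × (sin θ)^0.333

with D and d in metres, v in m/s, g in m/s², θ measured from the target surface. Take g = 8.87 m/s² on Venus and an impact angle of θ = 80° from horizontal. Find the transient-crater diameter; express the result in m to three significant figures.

D ≈ 945 m

In SI units: v = 18900 m/s.
d^0.79 = 61.3^0.79 = 25.83
v^0.43 = 18900^0.43 = 69.00
g^-0.24 = 8.87^-0.24 = 0.5922
(sin 80°)^0.333 = 0.9848^0.333 = 0.9949
D = 0.9 × 25.83 × 69.00 × 0.5922 × 0.9949 = 945.1 m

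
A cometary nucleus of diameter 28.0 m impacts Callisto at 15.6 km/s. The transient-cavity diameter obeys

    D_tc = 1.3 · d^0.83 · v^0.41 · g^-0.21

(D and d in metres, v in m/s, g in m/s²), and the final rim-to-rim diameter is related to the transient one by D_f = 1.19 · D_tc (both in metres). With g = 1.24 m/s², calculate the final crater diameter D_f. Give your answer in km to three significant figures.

D_f ≈ 1.23 km

v = 15600 m/s.
d^0.83 = 28^0.83 = 15.89
v^0.41 = 15600^0.41 = 52.38
g^-0.21 = 1.24^-0.21 = 0.9558
D_tc = 1.3 × 15.89 × 52.38 × 0.9558 = 1034 m
D_f = 1.19 × 1034 = 1230 m
     = 1.230 km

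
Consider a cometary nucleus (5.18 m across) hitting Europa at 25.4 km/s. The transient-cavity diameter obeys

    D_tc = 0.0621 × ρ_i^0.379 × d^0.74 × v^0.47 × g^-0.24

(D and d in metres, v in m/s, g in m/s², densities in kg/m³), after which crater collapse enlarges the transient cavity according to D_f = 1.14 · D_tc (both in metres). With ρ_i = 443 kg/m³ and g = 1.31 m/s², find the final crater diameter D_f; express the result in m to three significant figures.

D_f ≈ 265 m

v = 25400 m/s.
ρ_i^0.379 = 443^0.379 = 10.07
d^0.74 = 5.18^0.74 = 3.378
v^0.47 = 25400^0.47 = 117.6
g^-0.24 = 1.31^-0.24 = 0.9372
D_tc = 0.0621 × 10.07 × 3.378 × 117.6 × 0.9372 = 232.8 m
D_f = 1.14 × 232.8 = 265.4 m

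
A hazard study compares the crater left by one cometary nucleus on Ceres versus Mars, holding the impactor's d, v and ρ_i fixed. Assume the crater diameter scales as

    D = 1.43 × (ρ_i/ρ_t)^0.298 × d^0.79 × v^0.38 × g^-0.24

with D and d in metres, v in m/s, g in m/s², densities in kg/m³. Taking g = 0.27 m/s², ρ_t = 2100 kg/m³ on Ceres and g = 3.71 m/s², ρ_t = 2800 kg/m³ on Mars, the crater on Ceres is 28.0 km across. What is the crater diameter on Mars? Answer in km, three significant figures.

The impactor-only factors (d, v, ρ_i) cancel in the ratio, leaving D_Mars/D_Ceres = (g_Mars/g_Ceres)^-0.24 · (ρ_t,Ceres/ρ_t,Mars)^0.298.
(3.71/0.27)^-0.24 = 13.74^-0.24 = 0.5332
(2100/2800)^0.298 = 0.7500^0.298 = 0.9178
Ratio = 0.5332 × 0.9178 = 0.4894
D_Mars = 0.4894 × 28.0 km = 13.7 km

D ≈ 13.7 km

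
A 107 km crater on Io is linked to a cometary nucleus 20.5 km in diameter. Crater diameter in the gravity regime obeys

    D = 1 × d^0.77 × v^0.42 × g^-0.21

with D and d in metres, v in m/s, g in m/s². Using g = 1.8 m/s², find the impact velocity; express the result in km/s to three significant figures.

Rearranging for v: v = [D / (1 · 20500^0.77 · 1.8^-0.21)]^(1/0.42).
D = 107000 m.
20500^0.77 = 2090
1.8^-0.21 = 0.8839
Denominator = 1 × 2090 × 0.8839 = 1847
D / 1847 = 107000 / 1847 = 57.93
v = 57.93^(1/0.42) = 57.93^2.381 = 15757 m/s

v ≈ 15.8 km/s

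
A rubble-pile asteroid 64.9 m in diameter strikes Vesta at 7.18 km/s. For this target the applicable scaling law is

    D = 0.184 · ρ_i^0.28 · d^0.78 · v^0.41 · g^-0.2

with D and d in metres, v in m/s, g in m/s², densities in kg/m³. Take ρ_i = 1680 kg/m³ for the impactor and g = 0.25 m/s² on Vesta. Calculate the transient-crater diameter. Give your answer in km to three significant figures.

D ≈ 1.92 km

In SI units: v = 7180 m/s.
ρ_i^0.28 = 1680^0.28 = 8.000
d^0.78 = 64.9^0.78 = 25.91
v^0.41 = 7180^0.41 = 38.11
g^-0.2 = 0.25^-0.2 = 1.320
D = 0.184 × 8.000 × 25.91 × 38.11 × 1.320 = 1919 m
   = 1.919 km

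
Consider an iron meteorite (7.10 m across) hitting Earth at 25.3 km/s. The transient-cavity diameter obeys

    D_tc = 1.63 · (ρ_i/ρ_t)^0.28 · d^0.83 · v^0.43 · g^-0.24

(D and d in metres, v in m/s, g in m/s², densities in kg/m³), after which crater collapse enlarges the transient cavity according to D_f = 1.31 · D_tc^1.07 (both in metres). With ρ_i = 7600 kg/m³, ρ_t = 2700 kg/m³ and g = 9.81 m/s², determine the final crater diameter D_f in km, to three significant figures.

D_f ≈ 1.01 km

v = 25300 m/s.
(ρ_i/ρ_t)^0.28 = (7600/2700)^0.28 = 1.336
d^0.83 = 7.1^0.83 = 5.088
v^0.43 = 25300^0.43 = 78.22
g^-0.24 = 9.81^-0.24 = 0.5781
D_tc = 1.63 × 1.336 × 5.088 × 78.22 × 0.5781 = 501.0 m
D_f = 1.31 × (501.0)^1.07 = 1014 m
     = 1.014 km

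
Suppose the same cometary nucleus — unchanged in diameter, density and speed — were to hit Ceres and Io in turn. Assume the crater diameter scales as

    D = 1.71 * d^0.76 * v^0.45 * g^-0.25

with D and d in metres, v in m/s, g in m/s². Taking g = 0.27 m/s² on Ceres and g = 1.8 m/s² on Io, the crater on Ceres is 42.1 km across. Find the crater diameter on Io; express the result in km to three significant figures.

All impactor-dependent factors cancel in the ratio, leaving D_Io/D_Ceres = (g_Io/g_Ceres)^-0.25.
(1.8/0.27)^-0.25 = 6.667^-0.25 = 0.6223
D_Io = 0.6223 × 42.1 km = 26.2 km

D ≈ 26.2 km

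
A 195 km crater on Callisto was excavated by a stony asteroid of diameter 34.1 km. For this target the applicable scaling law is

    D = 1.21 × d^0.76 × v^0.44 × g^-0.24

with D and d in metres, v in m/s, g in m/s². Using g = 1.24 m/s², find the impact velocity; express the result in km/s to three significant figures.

Rearranging for v: v = [D / (1.21 · 34100^0.76 · 1.24^-0.24)]^(1/0.44).
D = 195000 m.
34100^0.76 = 2785
1.24^-0.24 = 0.9497
Denominator = 1.21 × 2785 × 0.9497 = 3200
D / 3200 = 195000 / 3200 = 60.94
v = 60.94^(1/0.44) = 60.94^2.2727 = 11391 m/s

v ≈ 11.4 km/s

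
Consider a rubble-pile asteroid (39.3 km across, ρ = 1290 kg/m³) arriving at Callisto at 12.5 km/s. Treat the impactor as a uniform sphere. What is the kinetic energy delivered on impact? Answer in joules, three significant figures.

d = 39300 m; v = 12500 m/s.
Mass m = (π/6) ρ d³ = (π/6) × 1290 × (39300)³ = 4.100 × 10^16 kg
E = ½ m v² = 0.5 × 4.100 × 10^16 × (12500)² = 3.203 × 10^24 J

E ≈ 3.20 × 10^24 J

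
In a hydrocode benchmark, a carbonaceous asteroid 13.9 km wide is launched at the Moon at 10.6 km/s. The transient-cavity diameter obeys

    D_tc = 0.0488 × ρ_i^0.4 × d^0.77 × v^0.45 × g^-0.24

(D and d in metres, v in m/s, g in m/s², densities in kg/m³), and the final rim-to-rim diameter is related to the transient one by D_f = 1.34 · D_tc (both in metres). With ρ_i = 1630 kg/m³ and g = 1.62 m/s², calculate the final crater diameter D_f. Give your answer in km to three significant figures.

In SI: d = 13900 m, v = 10600 m/s.
ρ_i^0.4 = 1630^0.4 = 19.27
d^0.77 = 13900^0.77 = 1549
v^0.45 = 10600^0.45 = 64.77
g^-0.24 = 1.62^-0.24 = 0.8907
D_tc = 0.0488 × 19.27 × 1549 × 64.77 × 0.8907 = 84030 m
D_f = 1.34 × 84030 = 1.126 × 10^5 m
     = 112.6 km

D_f ≈ 113 km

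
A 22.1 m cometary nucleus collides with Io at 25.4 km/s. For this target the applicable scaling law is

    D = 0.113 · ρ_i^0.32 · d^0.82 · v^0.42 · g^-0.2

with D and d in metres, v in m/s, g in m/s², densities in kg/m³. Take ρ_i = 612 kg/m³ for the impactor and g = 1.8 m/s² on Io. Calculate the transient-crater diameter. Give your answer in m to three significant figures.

D ≈ 702 m

In SI units: v = 25400 m/s.
ρ_i^0.32 = 612^0.32 = 7.794
d^0.82 = 22.1^0.82 = 12.66
v^0.42 = 25400^0.42 = 70.80
g^-0.2 = 1.8^-0.2 = 0.8891
D = 0.113 × 7.794 × 12.66 × 70.80 × 0.8891 = 701.9 m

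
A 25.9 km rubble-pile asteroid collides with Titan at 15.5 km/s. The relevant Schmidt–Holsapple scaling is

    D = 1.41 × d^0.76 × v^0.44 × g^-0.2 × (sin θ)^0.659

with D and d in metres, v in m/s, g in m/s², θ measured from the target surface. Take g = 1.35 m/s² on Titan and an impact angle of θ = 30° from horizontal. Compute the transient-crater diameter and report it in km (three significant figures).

D ≈ 133 km

In SI units: d = 25900 m, v = 15500 m/s.
d^0.76 = 25900^0.76 = 2260
v^0.44 = 15500^0.44 = 69.78
g^-0.2 = 1.35^-0.2 = 0.9417
(sin 30°)^0.659 = 0.5000^0.659 = 0.6333
D = 1.41 × 2260 × 69.78 × 0.9417 × 0.6333 = 1.326 × 10^5 m
   = 132.6 km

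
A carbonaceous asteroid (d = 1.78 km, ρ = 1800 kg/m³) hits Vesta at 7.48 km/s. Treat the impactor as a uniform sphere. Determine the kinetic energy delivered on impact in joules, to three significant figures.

d = 1780 m; v = 7480 m/s.
Mass m = (π/6) ρ d³ = (π/6) × 1800 × (1780)³ = 5.315 × 10^12 kg
E = ½ m v² = 0.5 × 5.315 × 10^12 × (7480)² = 1.487 × 10^20 J

E ≈ 1.49 × 10^20 J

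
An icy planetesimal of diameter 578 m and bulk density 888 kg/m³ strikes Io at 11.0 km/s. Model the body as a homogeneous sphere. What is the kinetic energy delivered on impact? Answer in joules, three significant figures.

E ≈ 5.43 × 10^18 J

v = 11000 m/s.
Mass m = (π/6) ρ d³ = (π/6) × 888 × (578)³ = 8.978 × 10^10 kg
E = ½ m v² = 0.5 × 8.978 × 10^10 × (11000)² = 5.432 × 10^18 J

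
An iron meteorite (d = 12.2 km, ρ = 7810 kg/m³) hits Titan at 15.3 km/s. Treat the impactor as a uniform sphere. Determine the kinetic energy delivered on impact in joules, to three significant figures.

d = 12200 m; v = 15300 m/s.
Mass m = (π/6) ρ d³ = (π/6) × 7810 × (12200)³ = 7.426 × 10^15 kg
E = ½ m v² = 0.5 × 7.426 × 10^15 × (15300)² = 8.692 × 10^23 J

E ≈ 8.69 × 10^23 J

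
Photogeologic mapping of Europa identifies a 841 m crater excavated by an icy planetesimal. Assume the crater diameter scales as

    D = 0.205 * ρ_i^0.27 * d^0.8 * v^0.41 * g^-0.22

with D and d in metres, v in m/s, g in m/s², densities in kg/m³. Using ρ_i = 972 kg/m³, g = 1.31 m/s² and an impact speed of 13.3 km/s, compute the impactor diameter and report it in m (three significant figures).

d ≈ 26.7 m

Rearranging for d: d = [D / (0.205 · 972^0.27 · 13300^0.41 · 1.31^-0.22)]^(1/0.8).
972^0.27 = 6.407
13300^0.41 = 49.07
1.31^-0.22 = 0.9423
Denominator = 0.205 × 6.407 × 49.07 × 0.9423 = 60.73
D / 60.73 = 841 / 60.73 = 13.85
d = 13.85^(1/0.8) = 13.85^1.25 = 26.72 m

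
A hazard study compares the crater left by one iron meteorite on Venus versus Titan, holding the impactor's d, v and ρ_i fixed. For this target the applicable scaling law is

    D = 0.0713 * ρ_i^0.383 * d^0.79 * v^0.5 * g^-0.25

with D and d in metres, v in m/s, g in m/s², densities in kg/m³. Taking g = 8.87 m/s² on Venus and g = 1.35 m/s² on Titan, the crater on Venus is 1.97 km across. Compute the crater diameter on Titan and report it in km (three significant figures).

D ≈ 3.15 km

All impactor-dependent factors cancel in the ratio, leaving D_Titan/D_Venus = (g_Titan/g_Venus)^-0.25.
(1.35/8.87)^-0.25 = 0.1522^-0.25 = 1.601
D_Titan = 1.601 × 1.97 km = 3.15 km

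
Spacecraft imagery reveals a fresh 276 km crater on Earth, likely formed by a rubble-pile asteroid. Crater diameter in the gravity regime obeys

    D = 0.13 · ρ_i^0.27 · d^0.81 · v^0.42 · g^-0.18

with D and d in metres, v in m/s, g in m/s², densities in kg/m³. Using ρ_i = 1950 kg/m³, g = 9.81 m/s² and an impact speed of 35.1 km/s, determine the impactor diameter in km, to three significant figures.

d ≈ 37.8 km

Rearranging for d: d = [D / (0.13 · 1950^0.27 · 35100^0.42 · 9.81^-0.18)]^(1/0.81).
D = 276000 m.
1950^0.27 = 7.732
35100^0.42 = 81.10
9.81^-0.18 = 0.6630
Denominator = 0.13 × 7.732 × 81.10 × 0.6630 = 54.05
D / 54.05 = 276000 / 54.05 = 5106
d = 5106^(1/0.81) = 5106^1.2346 = 37844 m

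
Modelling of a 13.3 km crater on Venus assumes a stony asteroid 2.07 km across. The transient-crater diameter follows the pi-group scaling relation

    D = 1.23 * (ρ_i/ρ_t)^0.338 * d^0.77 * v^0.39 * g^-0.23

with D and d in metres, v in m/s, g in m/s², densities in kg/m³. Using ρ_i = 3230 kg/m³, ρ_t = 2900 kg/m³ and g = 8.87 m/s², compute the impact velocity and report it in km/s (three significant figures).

Rearranging for v: v = [D / (1.23 · (3230/2900)^0.338 · 2070^0.77 · 8.87^-0.23)]^(1/0.39).
D = 13300 m.
(3230/2900)^0.338 = 1.037
2070^0.77 = 357.5
8.87^-0.23 = 0.6053
Denominator = 1.23 × 1.037 × 357.5 × 0.6053 = 276.0
D / 276.0 = 13300 / 276.0 = 48.19
v = 48.19^(1/0.39) = 48.19^2.5641 = 20667 m/s

v ≈ 20.7 km/s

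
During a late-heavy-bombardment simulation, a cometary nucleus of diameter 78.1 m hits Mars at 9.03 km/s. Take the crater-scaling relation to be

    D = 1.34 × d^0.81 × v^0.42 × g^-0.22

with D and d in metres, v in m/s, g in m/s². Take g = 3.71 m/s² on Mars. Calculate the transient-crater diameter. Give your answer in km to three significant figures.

In SI units: v = 9030 m/s.
d^0.81 = 78.1^0.81 = 34.12
v^0.42 = 9030^0.42 = 45.86
g^-0.22 = 3.71^-0.22 = 0.7494
D = 1.34 × 34.12 × 45.86 × 0.7494 = 1571 m
   = 1.571 km

D ≈ 1.57 km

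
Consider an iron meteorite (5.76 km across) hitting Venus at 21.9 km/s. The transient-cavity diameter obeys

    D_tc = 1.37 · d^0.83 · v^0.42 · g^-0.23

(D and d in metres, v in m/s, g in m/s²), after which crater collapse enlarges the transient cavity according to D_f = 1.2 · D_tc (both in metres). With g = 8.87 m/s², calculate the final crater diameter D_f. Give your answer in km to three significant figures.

In SI: d = 5760 m, v = 21900 m/s.
d^0.83 = 5760^0.83 = 1322
v^0.42 = 21900^0.42 = 66.53
g^-0.23 = 8.87^-0.23 = 0.6053
D_tc = 1.37 × 1322 × 66.53 × 0.6053 = 72940 m
D_f = 1.2 × 72940 = 87528 m
     = 87.53 km

D_f ≈ 87.5 km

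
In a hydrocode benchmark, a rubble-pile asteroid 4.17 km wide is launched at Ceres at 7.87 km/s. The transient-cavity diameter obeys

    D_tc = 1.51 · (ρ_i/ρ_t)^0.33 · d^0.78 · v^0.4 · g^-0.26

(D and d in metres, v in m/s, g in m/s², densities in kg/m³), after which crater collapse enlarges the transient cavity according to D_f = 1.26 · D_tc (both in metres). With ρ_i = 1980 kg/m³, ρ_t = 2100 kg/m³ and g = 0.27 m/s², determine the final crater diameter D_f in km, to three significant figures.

In SI: d = 4170 m, v = 7870 m/s.
(ρ_i/ρ_t)^0.33 = (1980/2100)^0.33 = 0.9808
d^0.78 = 4170^0.78 = 666.4
v^0.4 = 7870^0.4 = 36.17
g^-0.26 = 0.27^-0.26 = 1.406
D_tc = 1.51 × 0.9808 × 666.4 × 36.17 × 1.406 = 50190 m
D_f = 1.26 × 50190 = 63239 m
     = 63.24 km

D_f ≈ 63.2 km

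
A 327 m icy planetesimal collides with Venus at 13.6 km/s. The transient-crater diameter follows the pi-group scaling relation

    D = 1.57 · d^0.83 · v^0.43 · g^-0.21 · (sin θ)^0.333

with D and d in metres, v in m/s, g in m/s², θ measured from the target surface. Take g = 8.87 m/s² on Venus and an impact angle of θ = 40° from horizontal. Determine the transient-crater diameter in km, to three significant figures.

In SI units: v = 13600 m/s.
d^0.83 = 327^0.83 = 122.2
v^0.43 = 13600^0.43 = 59.90
g^-0.21 = 8.87^-0.21 = 0.6323
(sin 40°)^0.333 = 0.6428^0.333 = 0.8632
D = 1.57 × 122.2 × 59.90 × 0.6323 × 0.8632 = 6272 m
   = 6.272 km

D ≈ 6.27 km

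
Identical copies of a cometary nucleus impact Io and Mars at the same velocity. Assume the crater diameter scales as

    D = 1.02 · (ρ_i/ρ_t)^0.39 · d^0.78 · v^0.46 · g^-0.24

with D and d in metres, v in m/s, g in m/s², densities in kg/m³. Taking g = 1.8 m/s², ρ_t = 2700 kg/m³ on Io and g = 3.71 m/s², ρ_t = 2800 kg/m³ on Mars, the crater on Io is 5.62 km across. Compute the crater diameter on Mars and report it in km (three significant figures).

D ≈ 4.66 km

The impactor-only factors (d, v, ρ_i) cancel in the ratio, leaving D_Mars/D_Io = (g_Mars/g_Io)^-0.24 · (ρ_t,Io/ρ_t,Mars)^0.39.
(3.71/1.8)^-0.24 = 2.061^-0.24 = 0.8407
(2700/2800)^0.39 = 0.9643^0.39 = 0.9859
Ratio = 0.8407 × 0.9859 = 0.8288
D_Mars = 0.8288 × 5.62 km = 4.66 km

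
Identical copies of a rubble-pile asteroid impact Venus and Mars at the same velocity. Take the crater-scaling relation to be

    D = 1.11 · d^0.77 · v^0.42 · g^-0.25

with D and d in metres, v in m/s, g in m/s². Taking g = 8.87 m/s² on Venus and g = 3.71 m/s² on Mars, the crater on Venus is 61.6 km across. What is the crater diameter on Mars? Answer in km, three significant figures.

All impactor-dependent factors cancel in the ratio, leaving D_Mars/D_Venus = (g_Mars/g_Venus)^-0.25.
(3.71/8.87)^-0.25 = 0.4183^-0.25 = 1.243
D_Mars = 1.243 × 61.6 km = 76.6 km

D ≈ 76.6 km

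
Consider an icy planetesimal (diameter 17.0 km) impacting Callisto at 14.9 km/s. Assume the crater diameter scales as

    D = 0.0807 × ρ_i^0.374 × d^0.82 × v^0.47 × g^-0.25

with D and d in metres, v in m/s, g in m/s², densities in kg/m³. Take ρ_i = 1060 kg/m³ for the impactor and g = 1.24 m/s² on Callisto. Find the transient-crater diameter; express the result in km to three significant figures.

In SI units: d = 17000 m, v = 14900 m/s.
ρ_i^0.374 = 1060^0.374 = 13.54
d^0.82 = 17000^0.82 = 2944
v^0.47 = 14900^0.47 = 91.50
g^-0.25 = 1.24^-0.25 = 0.9476
D = 0.0807 × 13.54 × 2944 × 91.50 × 0.9476 = 2.789 × 10^5 m
   = 278.9 km

D ≈ 279 km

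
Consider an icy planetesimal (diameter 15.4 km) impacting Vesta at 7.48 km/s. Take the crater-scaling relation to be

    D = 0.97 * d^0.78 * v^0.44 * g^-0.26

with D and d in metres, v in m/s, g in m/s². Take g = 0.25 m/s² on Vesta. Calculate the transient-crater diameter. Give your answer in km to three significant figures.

In SI units: d = 15400 m, v = 7480 m/s.
d^0.78 = 15400^0.78 = 1846
v^0.44 = 7480^0.44 = 50.64
g^-0.26 = 0.25^-0.26 = 1.434
D = 0.97 × 1846 × 50.64 × 1.434 = 1.300 × 10^5 m
   = 130.0 km

D ≈ 130 km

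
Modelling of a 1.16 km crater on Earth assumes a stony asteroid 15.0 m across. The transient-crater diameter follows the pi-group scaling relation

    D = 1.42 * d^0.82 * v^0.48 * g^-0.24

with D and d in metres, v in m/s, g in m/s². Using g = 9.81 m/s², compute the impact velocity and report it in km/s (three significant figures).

Rearranging for v: v = [D / (1.42 · 15^0.82 · 9.81^-0.24)]^(1/0.48).
D = 1160 m.
15^0.82 = 9.213
9.81^-0.24 = 0.5781
Denominator = 1.42 × 9.213 × 0.5781 = 7.563
D / 7.563 = 1160 / 7.563 = 153.4
v = 153.4^(1/0.48) = 153.4^2.0833 = 35787 m/s

v ≈ 35.8 km/s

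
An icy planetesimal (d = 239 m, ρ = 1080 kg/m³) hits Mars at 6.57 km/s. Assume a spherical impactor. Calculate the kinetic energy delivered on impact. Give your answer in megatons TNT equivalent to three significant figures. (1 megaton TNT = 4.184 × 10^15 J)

E ≈ 39.8 Mt TNT

v = 6570 m/s.
Mass m = (π/6) ρ d³ = (π/6) × 1080 × (239)³ = 7.720 × 10^9 kg
E = ½ m v² = 0.5 × 7.720 × 10^9 × (6570)² = 1.666 × 10^17 J
   = 1.666 × 10^17 / 4.184×10^15 = 39.82 Mt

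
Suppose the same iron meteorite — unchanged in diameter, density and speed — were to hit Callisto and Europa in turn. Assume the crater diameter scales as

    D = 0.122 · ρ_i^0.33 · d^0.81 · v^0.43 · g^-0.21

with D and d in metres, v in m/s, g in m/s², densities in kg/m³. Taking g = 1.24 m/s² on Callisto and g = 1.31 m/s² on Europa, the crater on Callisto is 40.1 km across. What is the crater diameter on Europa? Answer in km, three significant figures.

All impactor-dependent factors cancel in the ratio, leaving D_Europa/D_Callisto = (g_Europa/g_Callisto)^-0.21.
(1.31/1.24)^-0.21 = 1.056^-0.21 = 0.9886
D_Europa = 0.9886 × 40.1 km = 39.6 km

D ≈ 39.6 km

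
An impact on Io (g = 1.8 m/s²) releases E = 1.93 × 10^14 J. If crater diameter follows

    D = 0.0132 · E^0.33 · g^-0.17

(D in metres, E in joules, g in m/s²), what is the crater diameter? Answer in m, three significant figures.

D ≈ 619 m

E^0.33 = (1.93 × 10^14)^0.33 = 5.179 × 10^4
g^-0.17 = 1.8^-0.17 = 0.9049
D = 0.0132 × 5.179 × 10^4 × 0.9049 = 618.6 m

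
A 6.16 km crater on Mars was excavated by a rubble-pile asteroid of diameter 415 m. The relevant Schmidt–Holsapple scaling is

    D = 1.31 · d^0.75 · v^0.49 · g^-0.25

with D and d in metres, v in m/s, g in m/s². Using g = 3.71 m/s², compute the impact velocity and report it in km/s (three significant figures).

Rearranging for v: v = [D / (1.31 · 415^0.75 · 3.71^-0.25)]^(1/0.49).
D = 6160 m.
415^0.75 = 91.95
3.71^-0.25 = 0.7205
Denominator = 1.31 × 91.95 × 0.7205 = 86.79
D / 86.79 = 6160 / 86.79 = 70.98
v = 70.98^(1/0.49) = 70.98^2.0408 = 5995 m/s

v ≈ 6.00 km/s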